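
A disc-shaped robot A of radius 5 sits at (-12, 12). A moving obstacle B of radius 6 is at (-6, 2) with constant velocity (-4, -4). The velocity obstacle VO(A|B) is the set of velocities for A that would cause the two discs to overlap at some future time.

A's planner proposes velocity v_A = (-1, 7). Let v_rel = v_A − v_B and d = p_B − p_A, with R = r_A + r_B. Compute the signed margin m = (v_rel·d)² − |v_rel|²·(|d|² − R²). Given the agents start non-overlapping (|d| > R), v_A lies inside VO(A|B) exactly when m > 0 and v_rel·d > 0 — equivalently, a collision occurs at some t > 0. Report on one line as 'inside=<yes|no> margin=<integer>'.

d = (6, -10),  |d|² = 136;  R = 5+6 = 11,  c = 136−11² = 15
v_rel = (3, 11),  |v_rel|² = 130;  v_rel·d = (3)·(6) + (11)·(-10) = -92
130·t² + 184·t + 15 = 0  ⇒  m = (-92)² − 130·15 = 6514
m = 6514 > 0,  v_rel·d = -92 < 0  ⇒  outside

inside=no margin=6514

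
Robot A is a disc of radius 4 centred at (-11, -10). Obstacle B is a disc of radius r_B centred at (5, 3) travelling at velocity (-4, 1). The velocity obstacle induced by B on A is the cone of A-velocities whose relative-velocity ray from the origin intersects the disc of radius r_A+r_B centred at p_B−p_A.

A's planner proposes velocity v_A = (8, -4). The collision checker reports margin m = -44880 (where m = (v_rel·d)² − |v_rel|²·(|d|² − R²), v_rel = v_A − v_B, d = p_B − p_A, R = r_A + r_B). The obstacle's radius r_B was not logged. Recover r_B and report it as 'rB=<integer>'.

m = -44880
d = (16, 13);  v_rel = (12, -5),  |v_rel|² = 169
v_rel×d = (12)·(13) − (-5)·(16) = 236
since m = R²·169 − 236²:  R² = (55696 + -44880) / 169 = 64
R = √64 = 8  ⇒  r_B = 8 − 4 = 4

rB=4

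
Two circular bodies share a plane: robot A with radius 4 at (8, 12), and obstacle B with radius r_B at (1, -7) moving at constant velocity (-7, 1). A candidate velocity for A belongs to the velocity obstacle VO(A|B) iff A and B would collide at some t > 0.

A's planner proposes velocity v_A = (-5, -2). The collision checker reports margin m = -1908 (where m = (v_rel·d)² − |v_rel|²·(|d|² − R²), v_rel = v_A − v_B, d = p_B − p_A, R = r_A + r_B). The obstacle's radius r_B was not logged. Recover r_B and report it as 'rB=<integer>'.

m = -1908
d = (-7, -19);  v_rel = (2, -3),  |v_rel|² = 13
v_rel×d = (2)·(-19) − (-3)·(-7) = -59
since m = R²·13 − (-59)²:  R² = (3481 + -1908) / 13 = 121
R = √121 = 11  ⇒  r_B = 11 − 4 = 7

rB=7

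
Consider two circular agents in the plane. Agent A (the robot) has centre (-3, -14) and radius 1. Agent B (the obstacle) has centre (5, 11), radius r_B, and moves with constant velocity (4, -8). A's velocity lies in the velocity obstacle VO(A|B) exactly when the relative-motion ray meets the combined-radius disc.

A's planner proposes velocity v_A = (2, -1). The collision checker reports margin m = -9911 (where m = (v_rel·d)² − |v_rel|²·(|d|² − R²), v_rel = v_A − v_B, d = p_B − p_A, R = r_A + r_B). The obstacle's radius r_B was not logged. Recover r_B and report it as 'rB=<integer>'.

m = -9911
d = (8, 25);  v_rel = (-2, 7),  |v_rel|² = 53
v_rel×d = (-2)·(25) − (7)·(8) = -106
since m = R²·53 − (-106)²:  R² = (11236 + -9911) / 53 = 25
R = √25 = 5  ⇒  r_B = 5 − 1 = 4

rB=4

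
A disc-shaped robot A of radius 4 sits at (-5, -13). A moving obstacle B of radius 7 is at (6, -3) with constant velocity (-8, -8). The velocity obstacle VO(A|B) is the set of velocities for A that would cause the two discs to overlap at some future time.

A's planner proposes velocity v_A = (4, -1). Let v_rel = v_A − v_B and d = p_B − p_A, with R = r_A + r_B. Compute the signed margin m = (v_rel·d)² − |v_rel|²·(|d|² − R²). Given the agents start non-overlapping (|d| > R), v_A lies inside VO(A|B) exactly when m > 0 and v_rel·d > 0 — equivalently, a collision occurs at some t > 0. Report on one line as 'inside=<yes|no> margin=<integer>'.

d = (11, 10),  |d|² = 221;  R = 4+7 = 11,  c = 221−11² = 100
v_rel = (12, 7),  |v_rel|² = 193;  v_rel·d = (12)·(11) + (7)·(10) = 202
193·t² − 404·t + 100 = 0  ⇒  m = 202² − 193·100 = 21504
m = 21504 > 0,  v_rel·d = 202 > 0  ⇒  inside

inside=yes margin=21504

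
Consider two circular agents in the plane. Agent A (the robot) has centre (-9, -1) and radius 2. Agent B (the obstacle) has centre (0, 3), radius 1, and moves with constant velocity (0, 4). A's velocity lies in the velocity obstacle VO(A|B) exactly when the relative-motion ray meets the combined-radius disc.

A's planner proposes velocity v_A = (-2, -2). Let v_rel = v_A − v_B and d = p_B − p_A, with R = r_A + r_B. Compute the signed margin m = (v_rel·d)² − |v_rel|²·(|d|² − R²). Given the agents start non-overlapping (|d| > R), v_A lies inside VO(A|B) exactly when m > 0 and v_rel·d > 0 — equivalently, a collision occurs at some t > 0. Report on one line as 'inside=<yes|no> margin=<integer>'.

d = (9, 4),  |d|² = 97;  R = 2+1 = 3,  c = 97−3² = 88
v_rel = (-2, -6),  |v_rel|² = 40;  v_rel·d = (-2)·(9) + (-6)·(4) = -42
40·t² + 84·t + 88 = 0  ⇒  m = (-42)² − 40·88 = -1756
m = -1756 < 0,  v_rel·d = -42 < 0  ⇒  outside

inside=no margin=-1756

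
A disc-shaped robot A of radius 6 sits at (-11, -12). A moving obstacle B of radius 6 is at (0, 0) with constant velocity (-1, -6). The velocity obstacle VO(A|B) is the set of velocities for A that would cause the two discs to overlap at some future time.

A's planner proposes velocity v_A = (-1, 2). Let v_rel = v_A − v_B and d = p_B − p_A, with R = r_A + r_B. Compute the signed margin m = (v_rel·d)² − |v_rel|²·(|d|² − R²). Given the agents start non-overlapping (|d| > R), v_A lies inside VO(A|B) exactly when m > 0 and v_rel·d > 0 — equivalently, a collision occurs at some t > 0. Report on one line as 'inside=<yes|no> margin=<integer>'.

d = (11, 12),  |d|² = 265;  R = 6+6 = 12,  c = 265−12² = 121
v_rel = (0, 8),  |v_rel|² = 64;  v_rel·d = (0)·(11) + (8)·(12) = 96
64·t² − 192·t + 121 = 0  ⇒  m = 96² − 64·121 = 1472
m = 1472 > 0,  v_rel·d = 96 > 0  ⇒  inside

inside=yes margin=1472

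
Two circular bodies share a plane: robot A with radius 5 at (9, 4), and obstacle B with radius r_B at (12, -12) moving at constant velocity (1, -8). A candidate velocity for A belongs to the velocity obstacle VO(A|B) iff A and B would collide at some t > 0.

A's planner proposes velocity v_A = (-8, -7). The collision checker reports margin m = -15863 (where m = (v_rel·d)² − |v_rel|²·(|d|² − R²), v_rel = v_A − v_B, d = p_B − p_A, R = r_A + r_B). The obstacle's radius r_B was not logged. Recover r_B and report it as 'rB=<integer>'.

m = -15863
d = (3, -16);  v_rel = (-9, 1),  |v_rel|² = 82
v_rel×d = (-9)·(-16) − (1)·(3) = 141
since m = R²·82 − 141²:  R² = (19881 + -15863) / 82 = 49
R = √49 = 7  ⇒  r_B = 7 − 5 = 2

rB=2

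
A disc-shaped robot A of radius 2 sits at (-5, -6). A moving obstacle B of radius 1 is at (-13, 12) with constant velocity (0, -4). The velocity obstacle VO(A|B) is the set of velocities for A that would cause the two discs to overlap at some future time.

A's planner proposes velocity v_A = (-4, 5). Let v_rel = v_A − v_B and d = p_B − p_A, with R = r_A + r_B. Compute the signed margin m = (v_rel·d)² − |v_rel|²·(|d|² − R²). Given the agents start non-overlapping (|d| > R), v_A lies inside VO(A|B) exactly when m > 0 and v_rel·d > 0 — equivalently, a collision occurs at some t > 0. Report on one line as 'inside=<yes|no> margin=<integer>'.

d = (-8, 18),  |d|² = 388;  R = 2+1 = 3,  c = 388−3² = 379
v_rel = (-4, 9),  |v_rel|² = 97;  v_rel·d = (-4)·(-8) + (9)·(18) = 194
97·t² − 388·t + 379 = 0  ⇒  m = 194² − 97·379 = 873
m = 873 > 0,  v_rel·d = 194 > 0  ⇒  inside

inside=yes margin=873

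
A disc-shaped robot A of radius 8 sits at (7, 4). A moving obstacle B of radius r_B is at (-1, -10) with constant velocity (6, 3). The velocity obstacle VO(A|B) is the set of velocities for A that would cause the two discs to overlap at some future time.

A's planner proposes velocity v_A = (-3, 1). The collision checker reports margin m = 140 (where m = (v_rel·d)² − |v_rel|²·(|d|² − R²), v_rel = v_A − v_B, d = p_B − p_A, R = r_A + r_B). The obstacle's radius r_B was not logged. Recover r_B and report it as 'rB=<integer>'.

m = 140
d = (-8, -14);  v_rel = (-9, -2),  |v_rel|² = 85
v_rel×d = (-9)·(-14) − (-2)·(-8) = 110
since m = R²·85 − 110²:  R² = (12100 + 140) / 85 = 144
R = √144 = 12  ⇒  r_B = 12 − 8 = 4

rB=4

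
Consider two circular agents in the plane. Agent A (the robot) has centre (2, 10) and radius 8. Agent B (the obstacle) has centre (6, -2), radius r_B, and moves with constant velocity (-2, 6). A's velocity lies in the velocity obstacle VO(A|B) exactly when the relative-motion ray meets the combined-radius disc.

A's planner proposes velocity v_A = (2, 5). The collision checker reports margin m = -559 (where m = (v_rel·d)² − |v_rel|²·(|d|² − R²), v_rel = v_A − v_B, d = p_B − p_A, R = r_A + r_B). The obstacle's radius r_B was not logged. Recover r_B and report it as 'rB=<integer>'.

m = -559
d = (4, -12);  v_rel = (4, -1),  |v_rel|² = 17
v_rel×d = (4)·(-12) − (-1)·(4) = -44
since m = R²·17 − (-44)²:  R² = (1936 + -559) / 17 = 81
R = √81 = 9  ⇒  r_B = 9 − 8 = 1

rB=1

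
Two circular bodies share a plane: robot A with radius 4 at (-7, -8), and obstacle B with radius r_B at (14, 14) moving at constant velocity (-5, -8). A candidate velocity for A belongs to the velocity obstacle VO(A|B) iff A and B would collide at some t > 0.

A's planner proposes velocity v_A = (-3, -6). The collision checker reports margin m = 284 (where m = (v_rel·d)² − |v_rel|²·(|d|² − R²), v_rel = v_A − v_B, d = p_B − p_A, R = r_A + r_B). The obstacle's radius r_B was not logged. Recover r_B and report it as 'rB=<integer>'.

m = 284
d = (21, 22);  v_rel = (2, 2),  |v_rel|² = 8
v_rel×d = (2)·(22) − (2)·(21) = 2
since m = R²·8 − 2²:  R² = (4 + 284) / 8 = 36
R = √36 = 6  ⇒  r_B = 6 − 4 = 2

rB=2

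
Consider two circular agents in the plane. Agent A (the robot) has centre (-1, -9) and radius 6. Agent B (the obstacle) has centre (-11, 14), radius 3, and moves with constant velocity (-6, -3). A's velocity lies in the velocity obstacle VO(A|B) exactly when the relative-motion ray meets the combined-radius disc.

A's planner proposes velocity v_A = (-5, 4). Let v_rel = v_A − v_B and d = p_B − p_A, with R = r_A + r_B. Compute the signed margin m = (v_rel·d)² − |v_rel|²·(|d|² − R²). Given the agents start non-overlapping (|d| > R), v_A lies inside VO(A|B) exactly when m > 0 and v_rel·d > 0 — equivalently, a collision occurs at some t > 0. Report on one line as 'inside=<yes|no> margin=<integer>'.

d = (-10, 23),  |d|² = 629;  R = 6+3 = 9,  c = 629−9² = 548
v_rel = (1, 7),  |v_rel|² = 50;  v_rel·d = (1)·(-10) + (7)·(23) = 151
50·t² − 302·t + 548 = 0  ⇒  m = 151² − 50·548 = -4599
m = -4599 < 0,  v_rel·d = 151 > 0  ⇒  outside

inside=no margin=-4599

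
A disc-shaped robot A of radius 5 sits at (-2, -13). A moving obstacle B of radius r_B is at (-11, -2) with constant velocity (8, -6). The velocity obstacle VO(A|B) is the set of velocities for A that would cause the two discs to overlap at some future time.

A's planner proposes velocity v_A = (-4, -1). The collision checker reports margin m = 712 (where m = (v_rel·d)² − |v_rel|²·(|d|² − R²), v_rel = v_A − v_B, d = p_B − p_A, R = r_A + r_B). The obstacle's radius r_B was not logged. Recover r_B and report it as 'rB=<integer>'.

m = 712
d = (-9, 11);  v_rel = (-12, 5),  |v_rel|² = 169
v_rel×d = (-12)·(11) − (5)·(-9) = -87
since m = R²·169 − (-87)²:  R² = (7569 + 712) / 169 = 49
R = √49 = 7  ⇒  r_B = 7 − 5 = 2

rB=2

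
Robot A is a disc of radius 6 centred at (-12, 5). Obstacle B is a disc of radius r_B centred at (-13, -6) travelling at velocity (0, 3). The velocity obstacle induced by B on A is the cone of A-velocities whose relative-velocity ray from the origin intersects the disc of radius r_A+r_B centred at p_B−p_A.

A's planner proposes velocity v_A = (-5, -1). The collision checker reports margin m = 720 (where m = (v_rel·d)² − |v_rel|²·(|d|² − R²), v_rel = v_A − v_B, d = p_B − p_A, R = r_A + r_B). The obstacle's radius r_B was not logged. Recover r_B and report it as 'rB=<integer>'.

m = 720
d = (-1, -11);  v_rel = (-5, -4),  |v_rel|² = 41
v_rel×d = (-5)·(-11) − (-4)·(-1) = 51
since m = R²·41 − 51²:  R² = (2601 + 720) / 41 = 81
R = √81 = 9  ⇒  r_B = 9 − 6 = 3

rB=3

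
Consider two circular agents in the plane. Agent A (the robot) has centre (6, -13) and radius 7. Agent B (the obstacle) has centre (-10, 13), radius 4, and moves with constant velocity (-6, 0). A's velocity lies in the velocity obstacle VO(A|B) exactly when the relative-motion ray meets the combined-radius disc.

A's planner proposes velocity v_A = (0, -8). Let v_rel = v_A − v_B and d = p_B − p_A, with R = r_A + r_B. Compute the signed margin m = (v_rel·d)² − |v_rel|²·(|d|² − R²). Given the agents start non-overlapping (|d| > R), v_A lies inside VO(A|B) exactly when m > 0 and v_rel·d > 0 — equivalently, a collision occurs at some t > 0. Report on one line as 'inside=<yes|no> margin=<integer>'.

d = (-16, 26),  |d|² = 932;  R = 7+4 = 11,  c = 932−11² = 811
v_rel = (6, -8),  |v_rel|² = 100;  v_rel·d = (6)·(-16) + (-8)·(26) = -304
100·t² + 608·t + 811 = 0  ⇒  m = (-304)² − 100·811 = 11316
m = 11316 > 0,  v_rel·d = -304 < 0  ⇒  outside

inside=no margin=11316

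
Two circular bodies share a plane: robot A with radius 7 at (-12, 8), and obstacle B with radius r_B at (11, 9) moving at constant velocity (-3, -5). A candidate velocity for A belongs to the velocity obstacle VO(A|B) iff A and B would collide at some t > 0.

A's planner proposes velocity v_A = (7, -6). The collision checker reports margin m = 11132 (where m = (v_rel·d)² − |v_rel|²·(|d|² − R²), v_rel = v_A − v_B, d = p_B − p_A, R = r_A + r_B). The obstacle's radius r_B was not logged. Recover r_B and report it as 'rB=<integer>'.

m = 11132
d = (23, 1);  v_rel = (10, -1),  |v_rel|² = 101
v_rel×d = (10)·(1) − (-1)·(23) = 33
since m = R²·101 − 33²:  R² = (1089 + 11132) / 101 = 121
R = √121 = 11  ⇒  r_B = 11 − 7 = 4

rB=4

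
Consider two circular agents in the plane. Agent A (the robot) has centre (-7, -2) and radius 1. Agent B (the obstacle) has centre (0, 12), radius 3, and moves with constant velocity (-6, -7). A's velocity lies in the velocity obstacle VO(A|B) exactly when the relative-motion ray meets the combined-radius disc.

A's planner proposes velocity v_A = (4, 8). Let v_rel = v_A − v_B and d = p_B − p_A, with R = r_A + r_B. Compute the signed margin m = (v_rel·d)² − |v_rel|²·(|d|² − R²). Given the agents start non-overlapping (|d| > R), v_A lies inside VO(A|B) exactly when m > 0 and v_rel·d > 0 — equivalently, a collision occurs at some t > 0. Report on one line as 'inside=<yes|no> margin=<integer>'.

d = (7, 14),  |d|² = 245;  R = 1+3 = 4,  c = 245−4² = 229
v_rel = (10, 15),  |v_rel|² = 325;  v_rel·d = (10)·(7) + (15)·(14) = 280
325·t² − 560·t + 229 = 0  ⇒  m = 280² − 325·229 = 3975
m = 3975 > 0,  v_rel·d = 280 > 0  ⇒  inside

inside=yes margin=3975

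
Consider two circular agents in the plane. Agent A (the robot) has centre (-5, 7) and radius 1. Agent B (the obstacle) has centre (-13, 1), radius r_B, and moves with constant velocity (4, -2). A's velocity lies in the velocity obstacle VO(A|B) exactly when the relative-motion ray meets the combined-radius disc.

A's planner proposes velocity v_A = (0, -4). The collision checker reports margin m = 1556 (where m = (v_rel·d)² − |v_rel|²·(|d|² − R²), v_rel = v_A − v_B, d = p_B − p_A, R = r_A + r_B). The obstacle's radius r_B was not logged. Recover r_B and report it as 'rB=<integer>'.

m = 1556
d = (-8, -6);  v_rel = (-4, -2),  |v_rel|² = 20
v_rel×d = (-4)·(-6) − (-2)·(-8) = 8
since m = R²·20 − 8²:  R² = (64 + 1556) / 20 = 81
R = √81 = 9  ⇒  r_B = 9 − 1 = 8

rB=8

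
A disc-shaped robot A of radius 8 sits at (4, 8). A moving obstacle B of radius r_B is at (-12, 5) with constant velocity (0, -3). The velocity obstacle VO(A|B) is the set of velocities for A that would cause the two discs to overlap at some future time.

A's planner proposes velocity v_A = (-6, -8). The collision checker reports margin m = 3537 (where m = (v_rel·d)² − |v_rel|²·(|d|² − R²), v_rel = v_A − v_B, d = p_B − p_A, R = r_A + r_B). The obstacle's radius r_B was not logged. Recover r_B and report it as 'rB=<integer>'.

m = 3537
d = (-16, -3);  v_rel = (-6, -5),  |v_rel|² = 61
v_rel×d = (-6)·(-3) − (-5)·(-16) = -62
since m = R²·61 − (-62)²:  R² = (3844 + 3537) / 61 = 121
R = √121 = 11  ⇒  r_B = 11 − 8 = 3

rB=3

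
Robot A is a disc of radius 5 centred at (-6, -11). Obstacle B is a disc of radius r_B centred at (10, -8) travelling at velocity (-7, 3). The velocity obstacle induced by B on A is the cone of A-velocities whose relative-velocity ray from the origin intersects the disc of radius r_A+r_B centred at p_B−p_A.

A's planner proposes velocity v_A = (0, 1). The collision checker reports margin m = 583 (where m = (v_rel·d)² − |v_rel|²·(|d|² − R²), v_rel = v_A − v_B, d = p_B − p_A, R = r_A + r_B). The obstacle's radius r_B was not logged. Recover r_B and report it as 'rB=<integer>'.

m = 583
d = (16, 3);  v_rel = (7, -2),  |v_rel|² = 53
v_rel×d = (7)·(3) − (-2)·(16) = 53
since m = R²·53 − 53²:  R² = (2809 + 583) / 53 = 64
R = √64 = 8  ⇒  r_B = 8 − 5 = 3

rB=3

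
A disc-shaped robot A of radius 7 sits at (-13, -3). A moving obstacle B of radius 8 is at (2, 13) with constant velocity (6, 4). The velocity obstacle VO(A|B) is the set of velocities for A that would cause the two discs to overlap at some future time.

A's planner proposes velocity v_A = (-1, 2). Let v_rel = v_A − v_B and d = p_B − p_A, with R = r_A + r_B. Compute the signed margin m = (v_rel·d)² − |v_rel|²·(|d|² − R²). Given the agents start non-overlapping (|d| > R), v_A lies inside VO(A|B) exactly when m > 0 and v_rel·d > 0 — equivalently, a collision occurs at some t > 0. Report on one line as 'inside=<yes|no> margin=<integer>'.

d = (15, 16),  |d|² = 481;  R = 7+8 = 15,  c = 481−15² = 256
v_rel = (-7, -2),  |v_rel|² = 53;  v_rel·d = (-7)·(15) + (-2)·(16) = -137
53·t² + 274·t + 256 = 0  ⇒  m = (-137)² − 53·256 = 5201
m = 5201 > 0,  v_rel·d = -137 < 0  ⇒  outside

inside=no margin=5201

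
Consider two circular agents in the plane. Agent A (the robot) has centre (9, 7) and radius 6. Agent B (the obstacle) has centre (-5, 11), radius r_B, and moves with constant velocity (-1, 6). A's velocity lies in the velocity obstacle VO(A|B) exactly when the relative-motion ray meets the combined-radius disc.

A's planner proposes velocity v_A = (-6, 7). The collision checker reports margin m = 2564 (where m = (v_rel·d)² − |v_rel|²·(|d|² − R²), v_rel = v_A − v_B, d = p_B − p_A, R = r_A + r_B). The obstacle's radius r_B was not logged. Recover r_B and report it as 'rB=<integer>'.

m = 2564
d = (-14, 4);  v_rel = (-5, 1),  |v_rel|² = 26
v_rel×d = (-5)·(4) − (1)·(-14) = -6
since m = R²·26 − (-6)²:  R² = (36 + 2564) / 26 = 100
R = √100 = 10  ⇒  r_B = 10 − 6 = 4

rB=4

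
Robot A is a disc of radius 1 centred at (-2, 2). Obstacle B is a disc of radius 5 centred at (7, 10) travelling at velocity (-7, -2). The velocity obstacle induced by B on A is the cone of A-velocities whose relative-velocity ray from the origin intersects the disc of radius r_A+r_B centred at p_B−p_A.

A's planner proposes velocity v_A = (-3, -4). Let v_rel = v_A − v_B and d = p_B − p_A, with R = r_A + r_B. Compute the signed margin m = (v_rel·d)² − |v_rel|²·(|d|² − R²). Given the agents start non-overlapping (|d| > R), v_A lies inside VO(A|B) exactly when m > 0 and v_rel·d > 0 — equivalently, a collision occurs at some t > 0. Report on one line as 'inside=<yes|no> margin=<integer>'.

d = (9, 8),  |d|² = 145;  R = 1+5 = 6,  c = 145−6² = 109
v_rel = (4, -2),  |v_rel|² = 20;  v_rel·d = (4)·(9) + (-2)·(8) = 20
20·t² − 40·t + 109 = 0  ⇒  m = 20² − 20·109 = -1780
m = -1780 < 0,  v_rel·d = 20 > 0  ⇒  outside

inside=no margin=-1780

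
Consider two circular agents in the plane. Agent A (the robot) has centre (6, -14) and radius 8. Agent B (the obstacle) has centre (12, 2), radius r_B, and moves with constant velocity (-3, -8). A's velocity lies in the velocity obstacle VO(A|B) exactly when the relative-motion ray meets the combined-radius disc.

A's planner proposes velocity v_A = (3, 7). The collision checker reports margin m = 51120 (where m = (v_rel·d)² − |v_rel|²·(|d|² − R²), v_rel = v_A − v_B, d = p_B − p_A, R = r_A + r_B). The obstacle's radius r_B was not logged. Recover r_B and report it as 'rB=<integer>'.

m = 51120
d = (6, 16);  v_rel = (6, 15),  |v_rel|² = 261
v_rel×d = (6)·(16) − (15)·(6) = 6
since m = R²·261 − 6²:  R² = (36 + 51120) / 261 = 196
R = √196 = 14  ⇒  r_B = 14 − 8 = 6

rB=6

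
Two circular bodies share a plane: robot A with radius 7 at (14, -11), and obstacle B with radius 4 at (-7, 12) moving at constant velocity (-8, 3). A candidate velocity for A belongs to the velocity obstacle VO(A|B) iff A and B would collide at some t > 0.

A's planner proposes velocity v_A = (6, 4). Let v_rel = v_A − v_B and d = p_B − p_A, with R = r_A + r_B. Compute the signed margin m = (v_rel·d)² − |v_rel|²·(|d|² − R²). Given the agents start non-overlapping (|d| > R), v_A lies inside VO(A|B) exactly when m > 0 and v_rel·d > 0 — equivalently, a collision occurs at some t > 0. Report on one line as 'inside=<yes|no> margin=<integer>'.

d = (-21, 23),  |d|² = 970;  R = 7+4 = 11,  c = 970−11² = 849
v_rel = (14, 1),  |v_rel|² = 197;  v_rel·d = (14)·(-21) + (1)·(23) = -271
197·t² + 542·t + 849 = 0  ⇒  m = (-271)² − 197·849 = -93812
m = -93812 < 0,  v_rel·d = -271 < 0  ⇒  outside

inside=no margin=-93812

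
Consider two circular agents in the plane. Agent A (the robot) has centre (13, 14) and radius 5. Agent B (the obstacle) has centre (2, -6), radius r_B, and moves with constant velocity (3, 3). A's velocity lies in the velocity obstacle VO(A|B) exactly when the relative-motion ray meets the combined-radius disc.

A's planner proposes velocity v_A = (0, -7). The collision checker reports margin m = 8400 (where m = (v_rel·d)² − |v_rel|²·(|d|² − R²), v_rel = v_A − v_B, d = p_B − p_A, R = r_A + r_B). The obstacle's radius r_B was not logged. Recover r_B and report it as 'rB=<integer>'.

m = 8400
d = (-11, -20);  v_rel = (-3, -10),  |v_rel|² = 109
v_rel×d = (-3)·(-20) − (-10)·(-11) = -50
since m = R²·109 − (-50)²:  R² = (2500 + 8400) / 109 = 100
R = √100 = 10  ⇒  r_B = 10 − 5 = 5

rB=5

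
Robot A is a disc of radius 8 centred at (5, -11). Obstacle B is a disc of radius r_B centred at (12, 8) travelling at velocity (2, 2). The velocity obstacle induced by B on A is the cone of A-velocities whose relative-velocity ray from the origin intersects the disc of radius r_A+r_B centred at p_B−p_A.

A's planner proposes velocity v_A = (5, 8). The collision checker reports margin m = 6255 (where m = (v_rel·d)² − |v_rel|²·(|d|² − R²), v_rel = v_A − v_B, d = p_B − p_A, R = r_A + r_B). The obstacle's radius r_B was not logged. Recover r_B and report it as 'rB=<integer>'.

m = 6255
d = (7, 19);  v_rel = (3, 6),  |v_rel|² = 45
v_rel×d = (3)·(19) − (6)·(7) = 15
since m = R²·45 − 15²:  R² = (225 + 6255) / 45 = 144
R = √144 = 12  ⇒  r_B = 12 − 8 = 4

rB=4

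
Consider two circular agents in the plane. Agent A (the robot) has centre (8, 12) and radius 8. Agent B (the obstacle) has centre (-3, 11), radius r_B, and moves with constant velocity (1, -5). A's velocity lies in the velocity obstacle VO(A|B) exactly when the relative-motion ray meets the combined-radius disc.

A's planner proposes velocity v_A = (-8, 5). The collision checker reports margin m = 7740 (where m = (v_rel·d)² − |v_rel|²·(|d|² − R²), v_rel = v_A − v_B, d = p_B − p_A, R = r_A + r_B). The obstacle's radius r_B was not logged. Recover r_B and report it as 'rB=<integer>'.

m = 7740
d = (-11, -1);  v_rel = (-9, 10),  |v_rel|² = 181
v_rel×d = (-9)·(-1) − (10)·(-11) = 119
since m = R²·181 − 119²:  R² = (14161 + 7740) / 181 = 121
R = √121 = 11  ⇒  r_B = 11 − 8 = 3

rB=3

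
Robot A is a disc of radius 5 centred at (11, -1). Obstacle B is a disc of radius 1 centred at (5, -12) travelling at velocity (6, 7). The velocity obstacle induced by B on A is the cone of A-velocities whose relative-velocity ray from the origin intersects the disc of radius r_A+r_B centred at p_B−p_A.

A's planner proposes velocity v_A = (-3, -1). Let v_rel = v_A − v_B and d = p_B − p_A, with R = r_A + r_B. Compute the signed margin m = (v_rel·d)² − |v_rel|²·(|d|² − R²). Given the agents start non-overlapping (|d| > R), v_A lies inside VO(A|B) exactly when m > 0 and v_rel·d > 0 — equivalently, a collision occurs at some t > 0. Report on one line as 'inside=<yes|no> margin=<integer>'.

d = (-6, -11),  |d|² = 157;  R = 5+1 = 6,  c = 157−6² = 121
v_rel = (-9, -8),  |v_rel|² = 145;  v_rel·d = (-9)·(-6) + (-8)·(-11) = 142
145·t² − 284·t + 121 = 0  ⇒  m = 142² − 145·121 = 2619
m = 2619 > 0,  v_rel·d = 142 > 0  ⇒  inside

inside=yes margin=2619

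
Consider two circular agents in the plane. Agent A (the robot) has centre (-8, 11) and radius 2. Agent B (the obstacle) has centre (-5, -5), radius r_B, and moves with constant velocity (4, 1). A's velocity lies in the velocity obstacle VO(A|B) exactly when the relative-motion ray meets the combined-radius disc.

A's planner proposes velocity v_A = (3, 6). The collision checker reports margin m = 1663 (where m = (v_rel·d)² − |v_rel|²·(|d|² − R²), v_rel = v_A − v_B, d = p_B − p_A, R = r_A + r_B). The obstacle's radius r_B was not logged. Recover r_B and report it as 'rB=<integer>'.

m = 1663
d = (3, -16);  v_rel = (-1, 5),  |v_rel|² = 26
v_rel×d = (-1)·(-16) − (5)·(3) = 1
since m = R²·26 − 1²:  R² = (1 + 1663) / 26 = 64
R = √64 = 8  ⇒  r_B = 8 − 2 = 6

rB=6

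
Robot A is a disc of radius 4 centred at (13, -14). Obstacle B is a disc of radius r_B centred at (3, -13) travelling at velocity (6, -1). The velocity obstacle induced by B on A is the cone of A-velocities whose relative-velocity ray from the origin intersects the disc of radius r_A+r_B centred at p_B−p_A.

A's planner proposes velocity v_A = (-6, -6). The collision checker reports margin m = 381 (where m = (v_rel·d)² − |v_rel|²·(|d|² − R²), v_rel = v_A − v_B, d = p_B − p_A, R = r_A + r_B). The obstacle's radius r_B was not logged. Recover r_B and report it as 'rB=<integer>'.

m = 381
d = (-10, 1);  v_rel = (-12, -5),  |v_rel|² = 169
v_rel×d = (-12)·(1) − (-5)·(-10) = -62
since m = R²·169 − (-62)²:  R² = (3844 + 381) / 169 = 25
R = √25 = 5  ⇒  r_B = 5 − 4 = 1

rB=1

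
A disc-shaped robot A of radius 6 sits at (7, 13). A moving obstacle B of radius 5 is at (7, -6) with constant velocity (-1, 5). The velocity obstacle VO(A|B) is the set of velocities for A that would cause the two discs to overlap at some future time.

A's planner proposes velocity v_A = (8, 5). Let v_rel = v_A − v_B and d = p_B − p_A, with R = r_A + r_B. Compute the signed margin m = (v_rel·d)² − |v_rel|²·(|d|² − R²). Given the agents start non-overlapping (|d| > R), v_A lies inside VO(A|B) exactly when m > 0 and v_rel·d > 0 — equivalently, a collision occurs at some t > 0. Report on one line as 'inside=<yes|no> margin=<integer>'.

d = (0, -19),  |d|² = 361;  R = 6+5 = 11,  c = 361−11² = 240
v_rel = (9, 0),  |v_rel|² = 81;  v_rel·d = (9)·(0) + (0)·(-19) = 0
81·t² − 0·t + 240 = 0  ⇒  m = 0² − 81·240 = -19440
m = -19440 < 0,  v_rel·d = 0 = 0  ⇒  outside

inside=no margin=-19440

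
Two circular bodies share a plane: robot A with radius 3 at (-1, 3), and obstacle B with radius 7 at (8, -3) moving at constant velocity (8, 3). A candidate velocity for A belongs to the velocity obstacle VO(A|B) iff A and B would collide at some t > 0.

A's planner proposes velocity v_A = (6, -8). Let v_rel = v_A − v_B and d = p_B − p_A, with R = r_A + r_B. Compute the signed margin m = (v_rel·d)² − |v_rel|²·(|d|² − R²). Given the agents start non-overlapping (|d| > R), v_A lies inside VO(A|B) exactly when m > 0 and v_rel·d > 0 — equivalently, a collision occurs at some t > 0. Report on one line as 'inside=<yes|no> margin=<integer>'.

d = (9, -6),  |d|² = 117;  R = 3+7 = 10,  c = 117−10² = 17
v_rel = (-2, -11),  |v_rel|² = 125;  v_rel·d = (-2)·(9) + (-11)·(-6) = 48
125·t² − 96·t + 17 = 0  ⇒  m = 48² − 125·17 = 179
m = 179 > 0,  v_rel·d = 48 > 0  ⇒  inside

inside=yes margin=179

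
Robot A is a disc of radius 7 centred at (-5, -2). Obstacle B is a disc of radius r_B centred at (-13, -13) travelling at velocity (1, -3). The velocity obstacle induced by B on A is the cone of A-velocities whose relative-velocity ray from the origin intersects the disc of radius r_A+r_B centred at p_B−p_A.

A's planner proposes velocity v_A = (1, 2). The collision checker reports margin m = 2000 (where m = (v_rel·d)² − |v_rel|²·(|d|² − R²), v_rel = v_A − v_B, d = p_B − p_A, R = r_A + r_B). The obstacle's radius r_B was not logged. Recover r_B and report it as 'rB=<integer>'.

m = 2000
d = (-8, -11);  v_rel = (0, 5),  |v_rel|² = 25
v_rel×d = (0)·(-11) − (5)·(-8) = 40
since m = R²·25 − 40²:  R² = (1600 + 2000) / 25 = 144
R = √144 = 12  ⇒  r_B = 12 − 7 = 5

rB=5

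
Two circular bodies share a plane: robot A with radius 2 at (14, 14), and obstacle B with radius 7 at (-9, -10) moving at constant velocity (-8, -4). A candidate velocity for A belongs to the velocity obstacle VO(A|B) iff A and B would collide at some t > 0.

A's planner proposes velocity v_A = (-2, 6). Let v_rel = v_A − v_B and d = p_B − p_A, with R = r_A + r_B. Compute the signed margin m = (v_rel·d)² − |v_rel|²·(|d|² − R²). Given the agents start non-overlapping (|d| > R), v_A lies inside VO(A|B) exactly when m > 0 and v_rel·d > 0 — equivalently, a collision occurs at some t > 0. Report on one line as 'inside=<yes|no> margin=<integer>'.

d = (-23, -24),  |d|² = 1105;  R = 2+7 = 9,  c = 1105−9² = 1024
v_rel = (6, 10),  |v_rel|² = 136;  v_rel·d = (6)·(-23) + (10)·(-24) = -378
136·t² + 756·t + 1024 = 0  ⇒  m = (-378)² − 136·1024 = 3620
m = 3620 > 0,  v_rel·d = -378 < 0  ⇒  outside

inside=no margin=3620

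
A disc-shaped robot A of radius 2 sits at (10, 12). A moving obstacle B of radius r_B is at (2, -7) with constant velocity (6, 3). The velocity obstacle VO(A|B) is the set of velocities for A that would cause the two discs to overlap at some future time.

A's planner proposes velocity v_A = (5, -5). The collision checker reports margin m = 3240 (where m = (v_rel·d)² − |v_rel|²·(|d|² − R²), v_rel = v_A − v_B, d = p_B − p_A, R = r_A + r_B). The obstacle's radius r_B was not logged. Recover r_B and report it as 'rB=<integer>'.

m = 3240
d = (-8, -19);  v_rel = (-1, -8),  |v_rel|² = 65
v_rel×d = (-1)·(-19) − (-8)·(-8) = -45
since m = R²·65 − (-45)²:  R² = (2025 + 3240) / 65 = 81
R = √81 = 9  ⇒  r_B = 9 − 2 = 7

rB=7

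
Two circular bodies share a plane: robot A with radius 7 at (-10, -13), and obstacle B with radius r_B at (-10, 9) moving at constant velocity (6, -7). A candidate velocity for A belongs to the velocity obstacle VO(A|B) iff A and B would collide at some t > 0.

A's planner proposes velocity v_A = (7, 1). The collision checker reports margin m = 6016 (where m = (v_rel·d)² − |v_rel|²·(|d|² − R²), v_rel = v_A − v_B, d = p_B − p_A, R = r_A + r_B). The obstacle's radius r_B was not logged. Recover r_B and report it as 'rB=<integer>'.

m = 6016
d = (0, 22);  v_rel = (1, 8),  |v_rel|² = 65
v_rel×d = (1)·(22) − (8)·(0) = 22
since m = R²·65 − 22²:  R² = (484 + 6016) / 65 = 100
R = √100 = 10  ⇒  r_B = 10 − 7 = 3

rB=3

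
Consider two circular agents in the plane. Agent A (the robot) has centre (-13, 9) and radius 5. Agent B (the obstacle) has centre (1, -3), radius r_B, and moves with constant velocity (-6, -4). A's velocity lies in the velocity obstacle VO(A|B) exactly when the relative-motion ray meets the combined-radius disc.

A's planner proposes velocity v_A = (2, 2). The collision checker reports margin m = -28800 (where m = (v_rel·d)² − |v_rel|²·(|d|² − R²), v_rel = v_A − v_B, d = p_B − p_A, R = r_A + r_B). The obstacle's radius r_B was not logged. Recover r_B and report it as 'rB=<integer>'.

m = -28800
d = (14, -12);  v_rel = (8, 6),  |v_rel|² = 100
v_rel×d = (8)·(-12) − (6)·(14) = -180
since m = R²·100 − (-180)²:  R² = (32400 + -28800) / 100 = 36
R = √36 = 6  ⇒  r_B = 6 − 5 = 1

rB=1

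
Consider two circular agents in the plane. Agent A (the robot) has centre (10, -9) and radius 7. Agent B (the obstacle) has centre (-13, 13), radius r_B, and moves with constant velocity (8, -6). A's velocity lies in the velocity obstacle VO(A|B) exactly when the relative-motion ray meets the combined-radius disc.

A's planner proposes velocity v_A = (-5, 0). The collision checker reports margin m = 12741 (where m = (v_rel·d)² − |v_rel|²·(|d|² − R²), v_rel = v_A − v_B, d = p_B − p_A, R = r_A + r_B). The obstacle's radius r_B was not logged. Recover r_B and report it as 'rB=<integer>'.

m = 12741
d = (-23, 22);  v_rel = (-13, 6),  |v_rel|² = 205
v_rel×d = (-13)·(22) − (6)·(-23) = -148
since m = R²·205 − (-148)²:  R² = (21904 + 12741) / 205 = 169
R = √169 = 13  ⇒  r_B = 13 − 7 = 6

rB=6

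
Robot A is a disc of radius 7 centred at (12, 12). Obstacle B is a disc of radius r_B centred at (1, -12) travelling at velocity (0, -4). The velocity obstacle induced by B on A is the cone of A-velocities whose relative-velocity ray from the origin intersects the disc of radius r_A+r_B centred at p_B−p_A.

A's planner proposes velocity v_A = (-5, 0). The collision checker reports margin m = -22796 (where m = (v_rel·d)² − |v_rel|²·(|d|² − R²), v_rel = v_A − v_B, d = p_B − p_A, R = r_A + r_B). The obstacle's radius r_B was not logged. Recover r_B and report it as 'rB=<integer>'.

m = -22796
d = (-11, -24);  v_rel = (-5, 4),  |v_rel|² = 41
v_rel×d = (-5)·(-24) − (4)·(-11) = 164
since m = R²·41 − 164²:  R² = (26896 + -22796) / 41 = 100
R = √100 = 10  ⇒  r_B = 10 − 7 = 3

rB=3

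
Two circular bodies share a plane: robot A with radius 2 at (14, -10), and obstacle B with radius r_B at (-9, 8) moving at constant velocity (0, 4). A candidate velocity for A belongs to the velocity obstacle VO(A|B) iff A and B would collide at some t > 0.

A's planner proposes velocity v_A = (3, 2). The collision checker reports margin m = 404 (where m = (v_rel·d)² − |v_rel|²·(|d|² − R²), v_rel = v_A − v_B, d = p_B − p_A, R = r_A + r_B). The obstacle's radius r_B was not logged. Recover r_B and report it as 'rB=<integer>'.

m = 404
d = (-23, 18);  v_rel = (3, -2),  |v_rel|² = 13
v_rel×d = (3)·(18) − (-2)·(-23) = 8
since m = R²·13 − 8²:  R² = (64 + 404) / 13 = 36
R = √36 = 6  ⇒  r_B = 6 − 2 = 4

rB=4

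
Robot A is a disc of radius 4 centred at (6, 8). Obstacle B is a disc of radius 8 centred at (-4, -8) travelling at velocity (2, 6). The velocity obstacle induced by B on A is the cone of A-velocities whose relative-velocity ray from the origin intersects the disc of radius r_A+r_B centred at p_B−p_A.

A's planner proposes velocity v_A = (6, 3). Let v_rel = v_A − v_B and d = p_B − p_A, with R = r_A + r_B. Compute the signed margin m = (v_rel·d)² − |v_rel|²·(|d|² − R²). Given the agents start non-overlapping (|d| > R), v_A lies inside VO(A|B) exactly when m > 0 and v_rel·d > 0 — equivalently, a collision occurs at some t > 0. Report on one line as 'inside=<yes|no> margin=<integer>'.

d = (-10, -16),  |d|² = 356;  R = 4+8 = 12,  c = 356−12² = 212
v_rel = (4, -3),  |v_rel|² = 25;  v_rel·d = (4)·(-10) + (-3)·(-16) = 8
25·t² − 16·t + 212 = 0  ⇒  m = 8² − 25·212 = -5236
m = -5236 < 0,  v_rel·d = 8 > 0  ⇒  outside

inside=no margin=-5236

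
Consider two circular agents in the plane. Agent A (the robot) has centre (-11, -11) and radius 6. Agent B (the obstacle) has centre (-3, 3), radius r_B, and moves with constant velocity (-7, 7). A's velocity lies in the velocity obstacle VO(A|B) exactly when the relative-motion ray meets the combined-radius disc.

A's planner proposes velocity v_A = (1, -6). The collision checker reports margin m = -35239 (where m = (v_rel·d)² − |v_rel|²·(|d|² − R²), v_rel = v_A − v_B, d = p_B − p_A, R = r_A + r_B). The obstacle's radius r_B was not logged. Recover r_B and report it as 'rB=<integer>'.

m = -35239
d = (8, 14);  v_rel = (8, -13),  |v_rel|² = 233
v_rel×d = (8)·(14) − (-13)·(8) = 216
since m = R²·233 − 216²:  R² = (46656 + -35239) / 233 = 49
R = √49 = 7  ⇒  r_B = 7 − 6 = 1

rB=1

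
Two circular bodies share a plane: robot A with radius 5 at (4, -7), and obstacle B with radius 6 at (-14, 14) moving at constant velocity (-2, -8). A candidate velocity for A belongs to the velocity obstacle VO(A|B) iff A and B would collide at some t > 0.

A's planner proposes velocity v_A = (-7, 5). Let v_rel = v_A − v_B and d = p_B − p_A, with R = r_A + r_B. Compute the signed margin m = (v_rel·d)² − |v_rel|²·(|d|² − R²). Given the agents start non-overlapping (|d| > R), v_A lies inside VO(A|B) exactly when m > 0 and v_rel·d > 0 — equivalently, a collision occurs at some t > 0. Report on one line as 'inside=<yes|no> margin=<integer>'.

d = (-18, 21),  |d|² = 765;  R = 5+6 = 11,  c = 765−11² = 644
v_rel = (-5, 13),  |v_rel|² = 194;  v_rel·d = (-5)·(-18) + (13)·(21) = 363
194·t² − 726·t + 644 = 0  ⇒  m = 363² − 194·644 = 6833
m = 6833 > 0,  v_rel·d = 363 > 0  ⇒  inside

inside=yes margin=6833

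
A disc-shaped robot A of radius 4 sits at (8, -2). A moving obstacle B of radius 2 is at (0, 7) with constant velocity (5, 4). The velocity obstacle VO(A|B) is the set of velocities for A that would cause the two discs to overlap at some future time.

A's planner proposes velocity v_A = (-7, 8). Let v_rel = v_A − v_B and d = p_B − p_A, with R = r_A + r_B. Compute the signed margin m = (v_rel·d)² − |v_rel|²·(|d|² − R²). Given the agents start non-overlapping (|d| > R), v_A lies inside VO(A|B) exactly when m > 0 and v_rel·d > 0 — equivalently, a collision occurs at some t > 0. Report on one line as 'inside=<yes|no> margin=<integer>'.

d = (-8, 9),  |d|² = 145;  R = 4+2 = 6,  c = 145−6² = 109
v_rel = (-12, 4),  |v_rel|² = 160;  v_rel·d = (-12)·(-8) + (4)·(9) = 132
160·t² − 264·t + 109 = 0  ⇒  m = 132² − 160·109 = -16
m = -16 < 0,  v_rel·d = 132 > 0  ⇒  outside

inside=no margin=-16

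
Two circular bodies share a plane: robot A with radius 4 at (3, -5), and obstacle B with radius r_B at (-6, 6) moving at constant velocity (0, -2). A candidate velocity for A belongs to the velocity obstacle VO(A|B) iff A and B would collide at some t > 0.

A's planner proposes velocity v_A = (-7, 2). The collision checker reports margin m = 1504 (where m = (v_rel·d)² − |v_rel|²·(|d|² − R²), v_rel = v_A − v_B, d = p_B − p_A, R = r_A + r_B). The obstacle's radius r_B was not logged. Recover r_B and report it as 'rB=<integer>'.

m = 1504
d = (-9, 11);  v_rel = (-7, 4),  |v_rel|² = 65
v_rel×d = (-7)·(11) − (4)·(-9) = -41
since m = R²·65 − (-41)²:  R² = (1681 + 1504) / 65 = 49
R = √49 = 7  ⇒  r_B = 7 − 4 = 3

rB=3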